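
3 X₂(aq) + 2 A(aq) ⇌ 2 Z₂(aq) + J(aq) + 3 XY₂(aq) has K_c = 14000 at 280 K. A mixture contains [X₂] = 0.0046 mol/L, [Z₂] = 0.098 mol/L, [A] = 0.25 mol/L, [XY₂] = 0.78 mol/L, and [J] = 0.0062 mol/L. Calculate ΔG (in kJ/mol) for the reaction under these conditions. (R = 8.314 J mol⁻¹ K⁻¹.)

ΔG = -2.57 kJ/mol

Q_c = [Z₂]²·[J]·[XY₂]³ / ([X₂]³·[A]²) = (0.098)²·(0.0062)·(0.78)³ / ((0.0046)³·(0.25)²) = 4640
ΔG = RT ln(Q_c/K_c) = (8.314 J mol⁻¹ K⁻¹)(280 K) × ln(4640/14000)
   = (2.328 kJ/mol)(-1.104) = -2.57 kJ/mol
ΔG < 0, so the forward reaction is spontaneous (proceeds forward).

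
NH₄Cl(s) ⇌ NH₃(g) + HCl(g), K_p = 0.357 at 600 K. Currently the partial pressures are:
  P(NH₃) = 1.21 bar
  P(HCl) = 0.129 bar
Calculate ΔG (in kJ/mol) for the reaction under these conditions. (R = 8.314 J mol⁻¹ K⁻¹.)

(NH₄Cl is a pure solid — omitted from Q_p.)
Q_p = P(NH₃)·P(HCl) = (1.21)·(0.129) = 0.156
ΔG = RT ln(Q_p/K_p) = (8.314 J mol⁻¹ K⁻¹)(600 K) × ln(0.156/0.357)
   = (4.988 kJ/mol)(-0.8279) = -4.13 kJ/mol
ΔG < 0, so the forward reaction is spontaneous (proceeds forward).

ΔG = -4.13 kJ/mol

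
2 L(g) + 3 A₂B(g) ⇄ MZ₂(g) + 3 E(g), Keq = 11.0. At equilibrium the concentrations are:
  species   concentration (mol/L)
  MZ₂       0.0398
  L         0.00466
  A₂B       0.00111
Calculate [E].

At equilibrium, Keq = [MZ₂]·[E]³ / ([L]²·[A₂B]³) = 11.0.
(0.0398)·([E])³ / ((0.00466)²·(0.00111)³) = 11.0
[E]³ = 8.21×10⁻¹² ⇒ [E] = 2.02×10⁻⁴ mol/L

[E] = 2.02×10⁻⁴ mol/L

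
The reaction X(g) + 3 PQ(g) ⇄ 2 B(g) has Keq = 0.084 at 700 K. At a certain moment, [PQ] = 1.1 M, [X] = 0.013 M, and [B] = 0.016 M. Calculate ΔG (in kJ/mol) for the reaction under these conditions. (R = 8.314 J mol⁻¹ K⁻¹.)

ΔG = -10.1 kJ/mol

Q = [B]² / ([X]·[PQ]³) = (0.016)² / ((0.013)·(1.1)³) = 0.0148
ΔG = RT ln(Q/Keq) = (8.314 J mol⁻¹ K⁻¹)(700 K) × ln(0.0148/0.084)
   = (5.820 kJ/mol)(-1.736) = -10.1 kJ/mol
ΔG < 0, so the forward reaction is spontaneous (proceeds forward).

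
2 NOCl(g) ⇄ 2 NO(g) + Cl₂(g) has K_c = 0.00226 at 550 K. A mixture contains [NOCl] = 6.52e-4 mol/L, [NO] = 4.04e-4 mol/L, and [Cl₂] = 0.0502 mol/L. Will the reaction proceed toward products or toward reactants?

Q_c = [NO]²·[Cl₂] / [NOCl]² = (4.04e-4)²·(0.0502) / (6.52e-4)² = 0.0193
Q_c = 0.0193 > K_c = 0.00226, so the reverse reaction proceeds.

in the reverse direction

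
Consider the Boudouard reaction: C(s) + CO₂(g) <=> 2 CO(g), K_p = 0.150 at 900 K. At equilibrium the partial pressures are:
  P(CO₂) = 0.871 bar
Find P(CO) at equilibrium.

(C is a pure solid — omitted from K_p.)
At equilibrium, K_p = P(CO)² / P(CO₂) = 0.150.
(P(CO))² / (0.871) = 0.150
P(CO)² = 0.131 ⇒ P(CO) = 0.361 bar

P(CO) = 0.361 bar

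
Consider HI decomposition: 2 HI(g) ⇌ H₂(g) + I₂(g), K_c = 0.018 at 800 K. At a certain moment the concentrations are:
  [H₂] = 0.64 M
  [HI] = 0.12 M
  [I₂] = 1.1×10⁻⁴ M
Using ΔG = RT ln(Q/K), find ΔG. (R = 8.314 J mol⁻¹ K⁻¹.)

ΔG = -8.67 kJ/mol

Q_c = [H₂]·[I₂] / [HI]² = (0.64)·(1.1×10⁻⁴) / (0.12)² = 0.00489
ΔG = RT ln(Q_c/K_c) = (8.314 J mol⁻¹ K⁻¹)(800 K) × ln(0.00489/0.018)
   = (6.651 kJ/mol)(-1.303) = -8.67 kJ/mol
ΔG < 0, so the forward reaction is spontaneous (proceeds forward).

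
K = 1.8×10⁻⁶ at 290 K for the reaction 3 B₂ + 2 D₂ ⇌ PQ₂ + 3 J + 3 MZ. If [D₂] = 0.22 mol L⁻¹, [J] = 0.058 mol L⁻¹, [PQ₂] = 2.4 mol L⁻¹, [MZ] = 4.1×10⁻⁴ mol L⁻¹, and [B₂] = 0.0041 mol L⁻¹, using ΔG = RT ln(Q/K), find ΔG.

ΔG = 4.05 kJ/mol

Q = [PQ₂]·[J]³·[MZ]³ / ([B₂]³·[D₂]²) = (2.4)·(0.058)³·(4.1×10⁻⁴)³ / ((0.0041)³·(0.22)²) = 9.67×10⁻⁶
ΔG = RT ln(Q/K) = (8.314 J mol⁻¹ K⁻¹)(290 K) × ln(9.67×10⁻⁶/1.8×10⁻⁶)
   = (2.411 kJ/mol)(1.681) = 4.05 kJ/mol
ΔG > 0, so the forward reaction is non-spontaneous (proceeds in reverse).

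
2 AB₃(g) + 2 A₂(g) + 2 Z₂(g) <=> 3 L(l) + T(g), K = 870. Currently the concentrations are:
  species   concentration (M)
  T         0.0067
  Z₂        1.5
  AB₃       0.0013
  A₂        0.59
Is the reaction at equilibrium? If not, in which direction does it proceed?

toward reactants

(L is a pure liquid — omitted from Q.)
Q = [T] / ([AB₃]²·[A₂]²·[Z₂]²) = (0.0067) / ((0.0013)²·(0.59)²·(1.5)²) = 5100
Q = 5100 > K = 870, so the reverse reaction proceeds.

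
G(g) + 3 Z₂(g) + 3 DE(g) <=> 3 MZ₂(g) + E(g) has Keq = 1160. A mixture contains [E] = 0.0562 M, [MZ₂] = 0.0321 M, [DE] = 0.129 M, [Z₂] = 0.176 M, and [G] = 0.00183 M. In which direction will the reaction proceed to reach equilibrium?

Q = [MZ₂]³·[E] / ([G]·[Z₂]³·[DE]³) = (0.0321)³·(0.0562) / ((0.00183)·(0.176)³·(0.129)³) = 86.8
Q = 86.8 < Keq = 1160, so the forward reaction proceeds.

to the right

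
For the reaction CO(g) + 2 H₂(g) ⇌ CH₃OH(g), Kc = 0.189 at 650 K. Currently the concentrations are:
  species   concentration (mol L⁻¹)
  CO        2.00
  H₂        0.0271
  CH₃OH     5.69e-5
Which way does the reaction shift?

toward products

Qc = [CH₃OH] / ([CO]·[H₂]²) = (5.69e-5) / ((2.00)·(0.0271)²) = 0.0387
Qc = 0.0387 < Kc = 0.189, so the forward reaction proceeds.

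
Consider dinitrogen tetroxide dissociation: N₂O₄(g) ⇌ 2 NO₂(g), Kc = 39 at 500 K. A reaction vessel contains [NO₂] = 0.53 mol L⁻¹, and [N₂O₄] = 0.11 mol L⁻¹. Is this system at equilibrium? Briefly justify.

Qc = [NO₂]² / [N₂O₄] = (0.53)² / (0.11) = 2.6
Qc = 2.6 < Kc = 39: net forward reaction.

no; Q < K, reaction proceeds forward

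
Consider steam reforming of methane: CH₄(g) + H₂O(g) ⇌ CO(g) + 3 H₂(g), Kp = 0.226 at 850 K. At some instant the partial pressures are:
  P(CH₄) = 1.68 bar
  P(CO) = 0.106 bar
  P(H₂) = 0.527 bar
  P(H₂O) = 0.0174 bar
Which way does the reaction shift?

Qp = P(CO)·P(H₂)³ / (P(CH₄)·P(H₂O)) = (0.106)·(0.527)³ / ((1.68)·(0.0174)) = 0.531
Qp = 0.531 > Kp = 0.226, so the reverse reaction proceeds.

in the reverse direction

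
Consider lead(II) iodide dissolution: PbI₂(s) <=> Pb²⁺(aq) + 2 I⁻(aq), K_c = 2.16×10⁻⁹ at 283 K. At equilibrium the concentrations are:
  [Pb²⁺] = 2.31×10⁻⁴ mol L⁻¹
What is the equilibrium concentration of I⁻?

[I⁻] = 0.00306 mol L⁻¹

(PbI₂ is a pure solid — omitted from K_c.)
At equilibrium, K_c = [Pb²⁺]·[I⁻]² = 2.16×10⁻⁹.
(2.31×10⁻⁴)·([I⁻])² = 2.16×10⁻⁹
[I⁻]² = 9.35×10⁻⁶ ⇒ [I⁻] = 0.00306 mol L⁻¹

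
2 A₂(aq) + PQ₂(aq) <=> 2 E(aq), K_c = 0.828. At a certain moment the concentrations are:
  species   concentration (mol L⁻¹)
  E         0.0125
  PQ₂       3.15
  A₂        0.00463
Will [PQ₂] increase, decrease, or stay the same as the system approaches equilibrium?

increase

Q_c = [E]² / ([A₂]²·[PQ₂]) = (0.0125)² / ((0.00463)²·(3.15)) = 2.31
Q_c = 2.31 > K_c = 0.828: net reverse reaction.
PQ₂ is a reactant, so it increases.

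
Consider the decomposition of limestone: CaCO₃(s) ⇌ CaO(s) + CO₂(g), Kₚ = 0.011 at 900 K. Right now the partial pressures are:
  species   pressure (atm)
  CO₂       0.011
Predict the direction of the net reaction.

no net change (already at equilibrium)

(CaCO₃, CaO are pure solids — omitted from Qₚ.)
Qₚ = P(CO₂) = 0.011
Qₚ = 0.011 = Kₚ, so the system is already at equilibrium.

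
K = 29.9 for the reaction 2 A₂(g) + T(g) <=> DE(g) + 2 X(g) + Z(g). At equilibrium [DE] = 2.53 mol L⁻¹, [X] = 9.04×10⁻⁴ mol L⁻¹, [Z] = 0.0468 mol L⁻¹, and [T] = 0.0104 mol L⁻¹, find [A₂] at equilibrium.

[A₂] = 5.58×10⁻⁴ mol L⁻¹

At equilibrium, K = [DE]·[X]²·[Z] / ([A₂]²·[T]) = 29.9.
(2.53)·(9.04×10⁻⁴)²·(0.0468) / (([A₂])²·(0.0104)) = 29.9
[A₂]² = 3.11×10⁻⁷ ⇒ [A₂] = 5.58×10⁻⁴ mol L⁻¹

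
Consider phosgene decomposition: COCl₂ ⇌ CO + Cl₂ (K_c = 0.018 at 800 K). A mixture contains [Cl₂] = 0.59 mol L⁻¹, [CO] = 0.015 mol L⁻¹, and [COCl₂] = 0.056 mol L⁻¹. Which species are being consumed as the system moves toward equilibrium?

Q_c = [CO]·[Cl₂] / [COCl₂] = (0.015)·(0.59) / (0.056) = 0.16
Q_c = 0.16 > K_c = 0.018: net reverse reaction.

CO, Cl₂ (products)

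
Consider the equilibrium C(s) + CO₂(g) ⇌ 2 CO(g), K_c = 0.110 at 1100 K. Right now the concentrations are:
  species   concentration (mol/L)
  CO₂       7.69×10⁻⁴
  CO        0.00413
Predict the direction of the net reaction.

(C is a pure solid — omitted from Q_c.)
Q_c = [CO]² / [CO₂] = (0.00413)² / (7.69×10⁻⁴) = 0.0222
Q_c = 0.0222 < K_c = 0.110, so the forward reaction proceeds.

toward products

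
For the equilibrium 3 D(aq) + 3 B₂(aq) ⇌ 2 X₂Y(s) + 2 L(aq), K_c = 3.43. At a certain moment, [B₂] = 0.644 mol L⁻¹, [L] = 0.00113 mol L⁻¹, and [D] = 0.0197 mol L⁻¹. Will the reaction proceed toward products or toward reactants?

to the right

(X₂Y is a pure solid — omitted from Q_c.)
Q_c = [L]² / ([D]³·[B₂]³) = (0.00113)² / ((0.0197)³·(0.644)³) = 0.625
Q_c = 0.625 < K_c = 3.43, so the forward reaction proceeds.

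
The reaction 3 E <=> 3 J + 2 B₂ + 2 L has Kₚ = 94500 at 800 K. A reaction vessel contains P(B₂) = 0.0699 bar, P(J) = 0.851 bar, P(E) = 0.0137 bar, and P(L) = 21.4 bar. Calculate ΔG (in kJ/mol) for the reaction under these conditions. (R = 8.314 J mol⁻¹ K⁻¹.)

ΔG = 11.5 kJ/mol

Qₚ = P(J)³·P(B₂)²·P(L)² / P(E)³ = (0.851)³·(0.0699)²·(21.4)² / (0.0137)³ = 5.36×10⁵
ΔG = RT ln(Qₚ/Kₚ) = (8.314 J mol⁻¹ K⁻¹)(800 K) × ln(5.36×10⁵/94500)
   = (6.651 kJ/mol)(1.736) = 11.5 kJ/mol
ΔG > 0, so the forward reaction is non-spontaneous (proceeds in reverse).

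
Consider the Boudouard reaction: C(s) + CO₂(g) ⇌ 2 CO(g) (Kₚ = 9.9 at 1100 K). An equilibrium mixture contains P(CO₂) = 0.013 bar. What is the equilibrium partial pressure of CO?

P(CO) = 0.36 bar

(C is a pure solid — omitted from Kₚ.)
At equilibrium, Kₚ = P(CO)² / P(CO₂) = 9.9.
(P(CO))² / (0.013) = 9.9
P(CO)² = 0.129 ⇒ P(CO) = 0.36 bar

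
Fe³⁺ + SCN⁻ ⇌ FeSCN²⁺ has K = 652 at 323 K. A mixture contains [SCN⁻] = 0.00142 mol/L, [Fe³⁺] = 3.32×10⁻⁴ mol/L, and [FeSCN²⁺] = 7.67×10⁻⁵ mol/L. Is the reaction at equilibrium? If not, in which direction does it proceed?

Q = [FeSCN²⁺] / ([Fe³⁺]·[SCN⁻]) = (7.67×10⁻⁵) / ((3.32×10⁻⁴)·(0.00142)) = 163
Q = 163 < K = 652, so the forward reaction proceeds.

to the right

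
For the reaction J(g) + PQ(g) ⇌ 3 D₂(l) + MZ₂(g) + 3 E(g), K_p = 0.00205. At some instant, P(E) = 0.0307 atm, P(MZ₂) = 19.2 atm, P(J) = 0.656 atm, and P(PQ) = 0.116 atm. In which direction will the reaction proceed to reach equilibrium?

reverse (toward reactants)

(D₂ is a pure liquid — omitted from Q_p.)
Q_p = P(MZ₂)·P(E)³ / (P(J)·P(PQ)) = (19.2)·(0.0307)³ / ((0.656)·(0.116)) = 0.00730
Q_p = 0.00730 > K_p = 0.00205, so the reverse reaction proceeds.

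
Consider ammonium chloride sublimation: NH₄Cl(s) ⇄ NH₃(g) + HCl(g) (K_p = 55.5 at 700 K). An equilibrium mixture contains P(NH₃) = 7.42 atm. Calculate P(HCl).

(NH₄Cl is a pure solid — omitted from K_p.)
At equilibrium, K_p = P(NH₃)·P(HCl) = 55.5.
(7.42)·(P(HCl)) = 55.5
P(HCl) = 7.48 atm

P(HCl) = 7.48 atm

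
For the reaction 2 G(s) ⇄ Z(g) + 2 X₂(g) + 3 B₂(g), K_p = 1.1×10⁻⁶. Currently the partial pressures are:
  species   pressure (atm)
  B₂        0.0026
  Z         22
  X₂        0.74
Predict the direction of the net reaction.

to the right

(G is a pure solid — omitted from Q_p.)
Q_p = P(Z)·P(X₂)²·P(B₂)³ = (22)·(0.74)²·(0.0026)³ = 2.1×10⁻⁷
Q_p = 2.1×10⁻⁷ < K_p = 1.1×10⁻⁶, so the forward reaction proceeds.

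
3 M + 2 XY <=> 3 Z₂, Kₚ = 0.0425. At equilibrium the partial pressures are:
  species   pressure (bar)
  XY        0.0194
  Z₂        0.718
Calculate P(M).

P(M) = 28.5 bar

At equilibrium, Kₚ = P(Z₂)³ / (P(M)³·P(XY)²) = 0.0425.
(0.718)³ / ((P(M))³·(0.0194)²) = 0.0425
P(M)³ = 23100 ⇒ P(M) = 28.5 bar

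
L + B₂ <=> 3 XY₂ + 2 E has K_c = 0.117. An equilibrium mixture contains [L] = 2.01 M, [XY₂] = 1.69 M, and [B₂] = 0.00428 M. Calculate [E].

At equilibrium, K_c = [XY₂]³·[E]² / ([L]·[B₂]) = 0.117.
(1.69)³·([E])² / ((2.01)·(0.00428)) = 0.117
[E]² = 2.09e-4 ⇒ [E] = 0.0144 M

[E] = 0.0144 M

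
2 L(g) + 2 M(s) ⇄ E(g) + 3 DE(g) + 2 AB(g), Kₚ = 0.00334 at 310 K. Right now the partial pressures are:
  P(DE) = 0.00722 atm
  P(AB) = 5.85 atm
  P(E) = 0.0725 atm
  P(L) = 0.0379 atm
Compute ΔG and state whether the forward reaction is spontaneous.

ΔG = -4.22 kJ/mol; the forward reaction is spontaneous

(M is a pure solid — omitted from Qₚ.)
Qₚ = P(E)·P(DE)³·P(AB)² / P(L)² = (0.0725)·(0.00722)³·(5.85)² / (0.0379)² = 6.50e-4
ΔG = RT ln(Qₚ/Kₚ) = (8.314 J mol⁻¹ K⁻¹)(310 K) × ln(6.50e-4/0.00334)
   = (2.577 kJ/mol)(-1.637) = -4.22 kJ/mol
ΔG < 0, so the forward reaction is spontaneous (proceeds forward).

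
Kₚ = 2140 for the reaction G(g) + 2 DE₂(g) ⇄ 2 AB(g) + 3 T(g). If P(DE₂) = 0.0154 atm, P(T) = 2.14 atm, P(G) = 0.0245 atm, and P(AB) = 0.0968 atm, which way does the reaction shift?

Qₚ = P(AB)²·P(T)³ / (P(G)·P(DE₂)²) = (0.0968)²·(2.14)³ / ((0.0245)·(0.0154)²) = 15800
Qₚ = 15800 > Kₚ = 2140, so the reverse reaction proceeds.

toward reactants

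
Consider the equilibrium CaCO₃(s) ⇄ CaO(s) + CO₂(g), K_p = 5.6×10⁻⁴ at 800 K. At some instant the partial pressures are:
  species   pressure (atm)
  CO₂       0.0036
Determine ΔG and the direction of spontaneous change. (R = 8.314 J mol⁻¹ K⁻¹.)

(CaCO₃, CaO are pure solids — omitted from Q_p.)
Q_p = P(CO₂) = 0.00360
ΔG = RT ln(Q_p/K_p) = (8.314 J mol⁻¹ K⁻¹)(800 K) × ln(0.00360/5.6×10⁻⁴)
   = (6.651 kJ/mol)(1.861) = 12.4 kJ/mol
ΔG > 0, so the forward reaction is non-spontaneous (proceeds in reverse).

ΔG = 12.4 kJ/mol; the forward reaction is non-spontaneous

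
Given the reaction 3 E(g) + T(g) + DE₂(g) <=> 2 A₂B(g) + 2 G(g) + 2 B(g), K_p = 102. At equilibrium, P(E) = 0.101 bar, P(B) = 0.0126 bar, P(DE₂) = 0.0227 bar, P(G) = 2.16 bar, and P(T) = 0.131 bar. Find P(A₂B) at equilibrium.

At equilibrium, K_p = P(A₂B)²·P(G)²·P(B)² / (P(E)³·P(T)·P(DE₂)) = 102.
(P(A₂B))²·(2.16)²·(0.0126)² / ((0.101)³·(0.131)·(0.0227)) = 102
P(A₂B)² = 0.422 ⇒ P(A₂B) = 0.650 bar

P(A₂B) = 0.650 bar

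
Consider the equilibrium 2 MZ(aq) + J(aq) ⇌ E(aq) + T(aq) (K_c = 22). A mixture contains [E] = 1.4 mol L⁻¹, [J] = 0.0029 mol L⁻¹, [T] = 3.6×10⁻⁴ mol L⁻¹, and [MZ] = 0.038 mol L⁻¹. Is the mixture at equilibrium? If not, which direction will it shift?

Q_c = [E]·[T] / ([MZ]²·[J]) = (1.4)·(3.6×10⁻⁴) / ((0.038)²·(0.0029)) = 120
Q_c = 120 > K_c = 22: net reverse reaction.

no; Q > K, reaction proceeds in reverse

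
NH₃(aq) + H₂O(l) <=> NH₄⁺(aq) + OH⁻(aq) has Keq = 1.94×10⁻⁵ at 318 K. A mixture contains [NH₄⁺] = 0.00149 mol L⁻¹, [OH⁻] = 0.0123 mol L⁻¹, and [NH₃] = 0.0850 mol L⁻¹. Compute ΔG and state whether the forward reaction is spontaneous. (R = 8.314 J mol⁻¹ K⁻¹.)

(H₂O is a pure liquid — omitted from Q.)
Q = [NH₄⁺]·[OH⁻] / [NH₃] = (0.00149)·(0.0123) / (0.0850) = 2.16×10⁻⁴
ΔG = RT ln(Q/Keq) = (8.314 J mol⁻¹ K⁻¹)(318 K) × ln(2.16×10⁻⁴/1.94×10⁻⁵)
   = (2.644 kJ/mol)(2.410) = 6.37 kJ/mol
ΔG > 0, so the forward reaction is non-spontaneous (proceeds in reverse).

ΔG = 6.37 kJ/mol; the forward reaction is non-spontaneous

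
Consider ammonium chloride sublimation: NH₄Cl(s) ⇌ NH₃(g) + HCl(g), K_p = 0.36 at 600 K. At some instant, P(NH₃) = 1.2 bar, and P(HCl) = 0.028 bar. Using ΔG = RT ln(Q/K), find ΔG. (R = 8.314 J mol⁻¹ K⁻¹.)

ΔG = -11.8 kJ/mol

(NH₄Cl is a pure solid — omitted from Q_p.)
Q_p = P(NH₃)·P(HCl) = (1.2)·(0.028) = 0.0336
ΔG = RT ln(Q_p/K_p) = (8.314 J mol⁻¹ K⁻¹)(600 K) × ln(0.0336/0.36)
   = (4.988 kJ/mol)(-2.372) = -11.8 kJ/mol
ΔG < 0, so the forward reaction is spontaneous (proceeds forward).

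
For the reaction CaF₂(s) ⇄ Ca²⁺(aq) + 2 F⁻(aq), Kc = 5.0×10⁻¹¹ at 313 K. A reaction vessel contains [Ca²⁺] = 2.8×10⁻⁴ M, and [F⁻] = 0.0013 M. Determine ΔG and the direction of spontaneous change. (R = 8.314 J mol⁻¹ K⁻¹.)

(CaF₂ is a pure solid — omitted from Qc.)
Qc = [Ca²⁺]·[F⁻]² = (2.8×10⁻⁴)·(0.0013)² = 4.73×10⁻¹⁰
ΔG = RT ln(Qc/Kc) = (8.314 J mol⁻¹ K⁻¹)(313 K) × ln(4.73×10⁻¹⁰/5.0×10⁻¹¹)
   = (2.602 kJ/mol)(2.247) = 5.85 kJ/mol
ΔG > 0, so the forward reaction is non-spontaneous (proceeds in reverse).

ΔG = 5.85 kJ/mol; the forward reaction is non-spontaneous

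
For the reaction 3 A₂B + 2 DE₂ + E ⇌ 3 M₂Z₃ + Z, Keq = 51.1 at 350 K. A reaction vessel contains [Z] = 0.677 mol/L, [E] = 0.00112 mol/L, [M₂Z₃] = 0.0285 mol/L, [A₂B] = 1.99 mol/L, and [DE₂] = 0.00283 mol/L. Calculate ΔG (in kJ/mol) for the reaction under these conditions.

Q = [M₂Z₃]³·[Z] / ([A₂B]³·[DE₂]²·[E]) = (0.0285)³·(0.677) / ((1.99)³·(0.00283)²·(0.00112)) = 222
ΔG = RT ln(Q/Keq) = (8.314 J mol⁻¹ K⁻¹)(350 K) × ln(222/51.1)
   = (2.910 kJ/mol)(1.469) = 4.27 kJ/mol
ΔG > 0, so the forward reaction is non-spontaneous (proceeds in reverse).

ΔG = 4.27 kJ/mol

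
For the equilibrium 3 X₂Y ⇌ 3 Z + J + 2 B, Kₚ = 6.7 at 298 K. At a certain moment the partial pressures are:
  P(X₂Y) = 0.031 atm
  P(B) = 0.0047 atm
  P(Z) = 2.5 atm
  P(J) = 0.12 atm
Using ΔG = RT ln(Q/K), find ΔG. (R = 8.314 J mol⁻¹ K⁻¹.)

Qₚ = P(Z)³·P(J)·P(B)² / P(X₂Y)³ = (2.5)³·(0.12)·(0.0047)² / (0.031)³ = 1.39
ΔG = RT ln(Qₚ/Kₚ) = (8.314 J mol⁻¹ K⁻¹)(298 K) × ln(1.39/6.7)
   = (2.478 kJ/mol)(-1.573) = -3.90 kJ/mol
ΔG < 0, so the forward reaction is spontaneous (proceeds forward).

ΔG = -3.90 kJ/mol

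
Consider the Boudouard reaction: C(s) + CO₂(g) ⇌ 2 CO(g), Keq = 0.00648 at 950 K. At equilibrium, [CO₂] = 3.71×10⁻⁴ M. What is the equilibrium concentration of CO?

(C is a pure solid — omitted from Keq.)
At equilibrium, Keq = [CO]² / [CO₂] = 0.00648.
([CO])² / (3.71×10⁻⁴) = 0.00648
[CO]² = 2.40×10⁻⁶ ⇒ [CO] = 0.00155 M

[CO] = 0.00155 M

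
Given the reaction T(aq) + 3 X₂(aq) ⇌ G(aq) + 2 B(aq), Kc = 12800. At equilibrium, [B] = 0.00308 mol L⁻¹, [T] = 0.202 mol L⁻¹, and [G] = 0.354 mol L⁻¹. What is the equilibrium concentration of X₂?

At equilibrium, Kc = [G]·[B]² / ([T]·[X₂]³) = 12800.
(0.354)·(0.00308)² / ((0.202)·([X₂])³) = 12800
[X₂]³ = 1.30e-9 ⇒ [X₂] = 0.00109 mol L⁻¹

[X₂] = 0.00109 mol L⁻¹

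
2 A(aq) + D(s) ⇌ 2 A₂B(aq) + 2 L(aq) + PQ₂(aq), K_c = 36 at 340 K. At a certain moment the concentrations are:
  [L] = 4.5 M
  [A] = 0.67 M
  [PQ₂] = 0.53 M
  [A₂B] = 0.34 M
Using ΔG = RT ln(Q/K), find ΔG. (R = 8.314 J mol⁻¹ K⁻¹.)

ΔG = -7.26 kJ/mol

(D is a pure solid — omitted from Q_c.)
Q_c = [A₂B]²·[L]²·[PQ₂] / [A]² = (0.34)²·(4.5)²·(0.53) / (0.67)² = 2.76
ΔG = RT ln(Q_c/K_c) = (8.314 J mol⁻¹ K⁻¹)(340 K) × ln(2.76/36)
   = (2.827 kJ/mol)(-2.568) = -7.26 kJ/mol
ΔG < 0, so the forward reaction is spontaneous (proceeds forward).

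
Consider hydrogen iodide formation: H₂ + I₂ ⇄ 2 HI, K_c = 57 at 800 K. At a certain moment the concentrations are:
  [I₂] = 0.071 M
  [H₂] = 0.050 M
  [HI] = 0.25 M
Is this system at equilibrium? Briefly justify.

no; Q < K, reaction proceeds forward

Q_c = [HI]² / ([H₂]·[I₂]) = (0.25)² / ((0.050)·(0.071)) = 18
Q_c = 18 < K_c = 57: net forward reaction.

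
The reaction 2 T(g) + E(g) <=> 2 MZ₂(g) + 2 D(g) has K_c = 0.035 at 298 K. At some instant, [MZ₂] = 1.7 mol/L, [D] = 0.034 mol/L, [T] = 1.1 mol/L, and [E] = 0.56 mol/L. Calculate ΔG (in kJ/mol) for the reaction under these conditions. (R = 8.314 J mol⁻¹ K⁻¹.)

ΔG = -4.86 kJ/mol

Q_c = [MZ₂]²·[D]² / ([T]²·[E]) = (1.7)²·(0.034)² / ((1.1)²·(0.56)) = 0.00493
ΔG = RT ln(Q_c/K_c) = (8.314 J mol⁻¹ K⁻¹)(298 K) × ln(0.00493/0.035)
   = (2.478 kJ/mol)(-1.960) = -4.86 kJ/mol
ΔG < 0, so the forward reaction is spontaneous (proceeds forward).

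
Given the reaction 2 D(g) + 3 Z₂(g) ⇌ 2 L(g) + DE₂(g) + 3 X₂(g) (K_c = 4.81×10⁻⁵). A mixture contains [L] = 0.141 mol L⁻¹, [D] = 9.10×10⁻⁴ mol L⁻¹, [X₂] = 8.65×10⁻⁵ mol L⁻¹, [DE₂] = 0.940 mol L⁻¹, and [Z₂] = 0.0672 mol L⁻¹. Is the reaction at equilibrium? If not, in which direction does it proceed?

neither direction; the system is at equilibrium

Q_c = [L]²·[DE₂]·[X₂]³ / ([D]²·[Z₂]³) = (0.141)²·(0.940)·(8.65×10⁻⁵)³ / ((9.10×10⁻⁴)²·(0.0672)³) = 4.81×10⁻⁵
Q_c = 4.81×10⁻⁵ = K_c, so the system is already at equilibrium.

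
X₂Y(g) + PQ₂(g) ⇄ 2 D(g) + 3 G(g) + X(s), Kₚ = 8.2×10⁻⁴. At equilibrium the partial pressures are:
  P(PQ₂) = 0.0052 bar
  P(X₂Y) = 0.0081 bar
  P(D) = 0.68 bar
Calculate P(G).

(X is a pure solid — omitted from Kₚ.)
At equilibrium, Kₚ = P(D)²·P(G)³ / (P(X₂Y)·P(PQ₂)) = 8.2×10⁻⁴.
(0.68)²·(P(G))³ / ((0.0081)·(0.0052)) = 8.2×10⁻⁴
P(G)³ = 7.47×10⁻⁸ ⇒ P(G) = 0.0042 bar

P(G) = 0.0042 bar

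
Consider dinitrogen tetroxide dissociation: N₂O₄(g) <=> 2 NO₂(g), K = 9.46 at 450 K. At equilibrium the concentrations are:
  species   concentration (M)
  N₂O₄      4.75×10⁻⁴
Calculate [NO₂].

At equilibrium, K = [NO₂]² / [N₂O₄] = 9.46.
([NO₂])² / (4.75×10⁻⁴) = 9.46
[NO₂]² = 0.00449 ⇒ [NO₂] = 0.0670 M

[NO₂] = 0.0670 M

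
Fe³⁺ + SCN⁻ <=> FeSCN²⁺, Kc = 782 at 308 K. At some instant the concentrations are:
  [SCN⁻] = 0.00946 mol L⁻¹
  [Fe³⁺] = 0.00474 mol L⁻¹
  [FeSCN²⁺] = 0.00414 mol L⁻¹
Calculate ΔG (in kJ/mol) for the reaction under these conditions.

Qc = [FeSCN²⁺] / ([Fe³⁺]·[SCN⁻]) = (0.00414) / ((0.00474)·(0.00946)) = 92.3
ΔG = RT ln(Qc/Kc) = (8.314 J mol⁻¹ K⁻¹)(308 K) × ln(92.3/782)
   = (2.561 kJ/mol)(-2.137) = -5.47 kJ/mol
ΔG < 0, so the forward reaction is spontaneous (proceeds forward).

ΔG = -5.47 kJ/mol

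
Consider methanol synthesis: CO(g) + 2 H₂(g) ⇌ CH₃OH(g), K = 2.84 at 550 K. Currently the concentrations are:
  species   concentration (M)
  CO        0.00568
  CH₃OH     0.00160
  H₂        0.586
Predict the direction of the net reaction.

to the right

Q = [CH₃OH] / ([CO]·[H₂]²) = (0.00160) / ((0.00568)·(0.586)²) = 0.820
Q = 0.820 < K = 2.84, so the forward reaction proceeds.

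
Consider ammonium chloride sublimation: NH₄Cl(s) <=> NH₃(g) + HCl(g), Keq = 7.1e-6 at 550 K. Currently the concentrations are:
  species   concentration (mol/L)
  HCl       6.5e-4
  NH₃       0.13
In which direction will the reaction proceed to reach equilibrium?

to the left

(NH₄Cl is a pure solid — omitted from Q.)
Q = [NH₃]·[HCl] = (0.13)·(6.5e-4) = 8.4e-5
Q = 8.4e-5 > Keq = 7.1e-6, so the reverse reaction proceeds.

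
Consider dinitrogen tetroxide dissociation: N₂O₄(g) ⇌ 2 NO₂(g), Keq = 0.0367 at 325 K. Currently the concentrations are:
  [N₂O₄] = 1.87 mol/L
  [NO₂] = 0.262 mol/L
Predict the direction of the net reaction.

at equilibrium

Q = [NO₂]² / [N₂O₄] = (0.262)² / (1.87) = 0.0367
Q = 0.0367 = Keq, so the system is already at equilibrium.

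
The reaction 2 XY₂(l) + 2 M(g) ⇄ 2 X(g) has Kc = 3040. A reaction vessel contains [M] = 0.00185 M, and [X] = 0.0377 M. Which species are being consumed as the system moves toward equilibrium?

(XY₂ is a pure liquid — omitted from Qc.)
Qc = [X]² / [M]² = (0.0377)² / (0.00185)² = 415
Qc = 415 < Kc = 3040: net forward reaction.

XY₂, M (reactants)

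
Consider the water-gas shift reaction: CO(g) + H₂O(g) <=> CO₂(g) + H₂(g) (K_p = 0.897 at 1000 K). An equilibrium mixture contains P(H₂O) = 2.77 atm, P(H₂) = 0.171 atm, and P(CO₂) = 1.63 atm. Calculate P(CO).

P(CO) = 0.112 atm

At equilibrium, K_p = P(CO₂)·P(H₂) / (P(CO)·P(H₂O)) = 0.897.
(1.63)·(0.171) / ((P(CO))·(2.77)) = 0.897
P(CO) = 0.112 atm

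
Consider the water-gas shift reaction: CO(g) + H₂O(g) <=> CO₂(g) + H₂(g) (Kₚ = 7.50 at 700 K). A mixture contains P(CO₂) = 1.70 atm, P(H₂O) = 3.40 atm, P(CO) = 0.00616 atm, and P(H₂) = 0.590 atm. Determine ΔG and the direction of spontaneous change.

ΔG = 10.8 kJ/mol; the forward reaction is non-spontaneous

Qₚ = P(CO₂)·P(H₂) / (P(CO)·P(H₂O)) = (1.70)·(0.590) / ((0.00616)·(3.40)) = 47.9
ΔG = RT ln(Qₚ/Kₚ) = (8.314 J mol⁻¹ K⁻¹)(700 K) × ln(47.9/7.50)
   = (5.820 kJ/mol)(1.854) = 10.8 kJ/mol
ΔG > 0, so the forward reaction is non-spontaneous (proceeds in reverse).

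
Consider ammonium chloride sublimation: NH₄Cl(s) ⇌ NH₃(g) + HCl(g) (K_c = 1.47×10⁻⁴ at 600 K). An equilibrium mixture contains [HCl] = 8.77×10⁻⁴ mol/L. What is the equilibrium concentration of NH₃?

(NH₄Cl is a pure solid — omitted from K_c.)
At equilibrium, K_c = [NH₃]·[HCl] = 1.47×10⁻⁴.
([NH₃])·(8.77×10⁻⁴) = 1.47×10⁻⁴
[NH₃] = 0.168 mol/L

[NH₃] = 0.168 mol/L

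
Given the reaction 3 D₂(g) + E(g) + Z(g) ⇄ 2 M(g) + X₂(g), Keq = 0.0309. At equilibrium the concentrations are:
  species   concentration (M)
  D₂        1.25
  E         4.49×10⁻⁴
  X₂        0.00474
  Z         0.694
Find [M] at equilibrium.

At equilibrium, Keq = [M]²·[X₂] / ([D₂]³·[E]·[Z]) = 0.0309.
([M])²·(0.00474) / ((1.25)³·(4.49×10⁻⁴)·(0.694)) = 0.0309
[M]² = 0.00397 ⇒ [M] = 0.0630 M

[M] = 0.0630 M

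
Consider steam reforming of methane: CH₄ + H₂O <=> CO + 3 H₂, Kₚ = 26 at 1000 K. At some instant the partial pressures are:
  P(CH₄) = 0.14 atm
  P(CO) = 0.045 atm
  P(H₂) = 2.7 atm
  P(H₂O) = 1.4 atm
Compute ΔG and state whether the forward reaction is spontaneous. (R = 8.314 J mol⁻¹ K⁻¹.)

ΔG = -14.5 kJ/mol; the forward reaction is spontaneous

Qₚ = P(CO)·P(H₂)³ / (P(CH₄)·P(H₂O)) = (0.045)·(2.7)³ / ((0.14)·(1.4)) = 4.52
ΔG = RT ln(Qₚ/Kₚ) = (8.314 J mol⁻¹ K⁻¹)(1000 K) × ln(4.52/26)
   = (8.314 kJ/mol)(-1.750) = -14.5 kJ/mol
ΔG < 0, so the forward reaction is spontaneous (proceeds forward).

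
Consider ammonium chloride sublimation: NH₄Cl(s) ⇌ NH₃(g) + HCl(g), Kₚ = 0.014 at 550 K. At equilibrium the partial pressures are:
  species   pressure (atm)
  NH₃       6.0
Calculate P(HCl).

(NH₄Cl is a pure solid — omitted from Kₚ.)
At equilibrium, Kₚ = P(NH₃)·P(HCl) = 0.014.
(6.0)·(P(HCl)) = 0.014
P(HCl) = 0.00233 = 0.0023 atm

P(HCl) = 0.0023 atm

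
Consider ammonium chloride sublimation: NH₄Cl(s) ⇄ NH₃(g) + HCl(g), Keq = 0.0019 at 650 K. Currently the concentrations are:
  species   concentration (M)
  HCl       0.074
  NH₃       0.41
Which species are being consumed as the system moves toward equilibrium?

(NH₄Cl is a pure solid — omitted from Q.)
Q = [NH₃]·[HCl] = (0.41)·(0.074) = 0.030
Q = 0.030 > Keq = 0.0019: net reverse reaction.

NH₃, HCl (products)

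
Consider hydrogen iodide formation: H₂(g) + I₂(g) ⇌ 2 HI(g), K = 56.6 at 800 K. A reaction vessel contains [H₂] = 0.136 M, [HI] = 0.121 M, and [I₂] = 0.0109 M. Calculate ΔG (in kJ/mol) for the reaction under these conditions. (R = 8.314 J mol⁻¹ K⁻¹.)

Q = [HI]² / ([H₂]·[I₂]) = (0.121)² / ((0.136)·(0.0109)) = 9.88
ΔG = RT ln(Q/K) = (8.314 J mol⁻¹ K⁻¹)(800 K) × ln(9.88/56.6)
   = (6.651 kJ/mol)(-1.745) = -11.6 kJ/mol
ΔG < 0, so the forward reaction is spontaneous (proceeds forward).

ΔG = -11.6 kJ/mol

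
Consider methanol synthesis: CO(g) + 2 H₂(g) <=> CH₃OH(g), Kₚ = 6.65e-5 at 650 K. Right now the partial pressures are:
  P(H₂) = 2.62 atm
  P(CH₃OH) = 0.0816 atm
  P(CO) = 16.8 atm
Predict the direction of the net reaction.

Qₚ = P(CH₃OH) / (P(CO)·P(H₂)²) = (0.0816) / ((16.8)·(2.62)²) = 7.08e-4
Qₚ = 7.08e-4 > Kₚ = 6.65e-5, so the reverse reaction proceeds.

reverse (toward reactants)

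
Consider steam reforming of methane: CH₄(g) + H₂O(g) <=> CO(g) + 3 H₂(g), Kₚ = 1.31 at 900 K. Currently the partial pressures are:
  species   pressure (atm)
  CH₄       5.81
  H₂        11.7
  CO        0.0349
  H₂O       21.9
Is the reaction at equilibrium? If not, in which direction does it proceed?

forward (toward products)

Qₚ = P(CO)·P(H₂)³ / (P(CH₄)·P(H₂O)) = (0.0349)·(11.7)³ / ((5.81)·(21.9)) = 0.439
Qₚ = 0.439 < Kₚ = 1.31, so the forward reaction proceeds.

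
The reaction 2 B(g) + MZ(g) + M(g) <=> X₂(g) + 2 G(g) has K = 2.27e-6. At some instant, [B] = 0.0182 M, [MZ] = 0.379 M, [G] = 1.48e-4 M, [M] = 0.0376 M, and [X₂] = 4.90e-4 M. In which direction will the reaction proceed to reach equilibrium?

neither direction; the system is at equilibrium

Q = [X₂]·[G]² / ([B]²·[MZ]·[M]) = (4.90e-4)·(1.48e-4)² / ((0.0182)²·(0.379)·(0.0376)) = 2.27e-6
Q = 2.27e-6 = K, so the system is already at equilibrium.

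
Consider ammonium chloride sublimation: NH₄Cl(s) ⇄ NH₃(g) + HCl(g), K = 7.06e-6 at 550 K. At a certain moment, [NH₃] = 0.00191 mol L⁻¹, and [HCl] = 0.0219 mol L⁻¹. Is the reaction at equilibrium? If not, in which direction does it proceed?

(NH₄Cl is a pure solid — omitted from Q.)
Q = [NH₃]·[HCl] = (0.00191)·(0.0219) = 4.18e-5
Q = 4.18e-5 > K = 7.06e-6, so the reverse reaction proceeds.

reverse (toward reactants)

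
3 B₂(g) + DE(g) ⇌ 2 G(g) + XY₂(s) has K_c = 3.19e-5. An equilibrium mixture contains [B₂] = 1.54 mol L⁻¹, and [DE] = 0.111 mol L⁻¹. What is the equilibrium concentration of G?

(XY₂ is a pure solid — omitted from K_c.)
At equilibrium, K_c = [G]² / ([B₂]³·[DE]) = 3.19e-5.
([G])² / ((1.54)³·(0.111)) = 3.19e-5
[G]² = 1.29e-5 ⇒ [G] = 0.00360 mol L⁻¹

[G] = 0.00360 mol L⁻¹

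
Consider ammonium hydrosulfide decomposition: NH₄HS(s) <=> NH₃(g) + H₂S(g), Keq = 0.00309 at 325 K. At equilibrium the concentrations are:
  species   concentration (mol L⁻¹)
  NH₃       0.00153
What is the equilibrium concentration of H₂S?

[H₂S] = 2.02 mol L⁻¹

(NH₄HS is a pure solid — omitted from Keq.)
At equilibrium, Keq = [NH₃]·[H₂S] = 0.00309.
(0.00153)·([H₂S]) = 0.00309
[H₂S] = 2.02 mol L⁻¹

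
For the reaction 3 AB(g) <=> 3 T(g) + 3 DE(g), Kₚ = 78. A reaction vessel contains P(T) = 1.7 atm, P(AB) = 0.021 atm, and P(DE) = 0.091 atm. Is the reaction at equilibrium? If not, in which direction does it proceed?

Qₚ = P(T)³·P(DE)³ / P(AB)³ = (1.7)³·(0.091)³ / (0.021)³ = 400
Qₚ = 400 > Kₚ = 78, so the reverse reaction proceeds.

in the reverse direction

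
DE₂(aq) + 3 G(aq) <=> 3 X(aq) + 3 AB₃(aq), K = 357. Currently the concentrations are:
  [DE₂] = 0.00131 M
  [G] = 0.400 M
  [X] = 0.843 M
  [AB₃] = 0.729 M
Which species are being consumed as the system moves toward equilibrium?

X, AB₃ (products)

Q = [X]³·[AB₃]³ / ([DE₂]·[G]³) = (0.843)³·(0.729)³ / ((0.00131)·(0.400)³) = 2770
Q = 2770 > K = 357: net reverse reaction.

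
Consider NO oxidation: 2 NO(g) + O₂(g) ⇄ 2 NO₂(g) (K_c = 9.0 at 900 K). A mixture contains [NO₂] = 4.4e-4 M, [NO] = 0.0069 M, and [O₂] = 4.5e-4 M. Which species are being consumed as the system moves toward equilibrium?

none (at equilibrium)

Q_c = [NO₂]² / ([NO]²·[O₂]) = (4.4e-4)² / ((0.0069)²·(4.5e-4)) = 9.0
Q_c = 9.0 = K_c; the system is at equilibrium.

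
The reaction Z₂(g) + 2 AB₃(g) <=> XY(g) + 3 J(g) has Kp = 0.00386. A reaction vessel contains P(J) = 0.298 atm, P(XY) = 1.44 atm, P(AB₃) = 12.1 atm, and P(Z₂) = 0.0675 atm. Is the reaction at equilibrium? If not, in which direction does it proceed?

no net change (already at equilibrium)

Qp = P(XY)·P(J)³ / (P(Z₂)·P(AB₃)²) = (1.44)·(0.298)³ / ((0.0675)·(12.1)²) = 0.00386
Qp = 0.00386 = Kp, so the system is already at equilibrium.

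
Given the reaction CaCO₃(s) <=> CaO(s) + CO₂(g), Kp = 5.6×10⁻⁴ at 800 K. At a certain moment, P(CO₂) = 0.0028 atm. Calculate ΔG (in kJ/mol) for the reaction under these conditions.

ΔG = 10.7 kJ/mol

(CaCO₃, CaO are pure solids — omitted from Qp.)
Qp = P(CO₂) = 0.00280
ΔG = RT ln(Qp/Kp) = (8.314 J mol⁻¹ K⁻¹)(800 K) × ln(0.00280/5.6×10⁻⁴)
   = (6.651 kJ/mol)(1.609) = 10.7 kJ/mol
ΔG > 0, so the forward reaction is non-spontaneous (proceeds in reverse).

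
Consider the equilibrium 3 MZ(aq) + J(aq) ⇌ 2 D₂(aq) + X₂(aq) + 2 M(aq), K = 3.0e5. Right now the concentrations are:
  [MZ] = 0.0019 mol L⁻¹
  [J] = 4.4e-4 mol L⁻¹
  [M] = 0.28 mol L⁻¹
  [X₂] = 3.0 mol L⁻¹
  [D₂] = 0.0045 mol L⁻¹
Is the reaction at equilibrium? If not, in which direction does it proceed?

Q = [D₂]²·[X₂]·[M]² / ([MZ]³·[J]) = (0.0045)²·(3.0)·(0.28)² / ((0.0019)³·(4.4e-4)) = 1.6e6
Q = 1.6e6 > K = 3.0e5, so the reverse reaction proceeds.

to the left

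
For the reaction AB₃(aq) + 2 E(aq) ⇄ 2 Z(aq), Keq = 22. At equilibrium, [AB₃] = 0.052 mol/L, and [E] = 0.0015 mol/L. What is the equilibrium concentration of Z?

At equilibrium, Keq = [Z]² / ([AB₃]·[E]²) = 22.
([Z])² / ((0.052)·(0.0015)²) = 22
[Z]² = 2.57×10⁻⁶ ⇒ [Z] = 0.0016 mol/L

[Z] = 0.0016 mol/L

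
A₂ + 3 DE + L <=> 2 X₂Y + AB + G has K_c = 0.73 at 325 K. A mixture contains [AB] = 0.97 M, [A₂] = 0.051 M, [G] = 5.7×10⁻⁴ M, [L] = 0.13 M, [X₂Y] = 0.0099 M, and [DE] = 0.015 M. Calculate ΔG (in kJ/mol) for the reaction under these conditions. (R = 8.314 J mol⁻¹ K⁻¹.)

Q_c = [X₂Y]²·[AB]·[G] / ([A₂]·[DE]³·[L]) = (0.0099)²·(0.97)·(5.7×10⁻⁴) / ((0.051)·(0.015)³·(0.13)) = 2.42
ΔG = RT ln(Q_c/K_c) = (8.314 J mol⁻¹ K⁻¹)(325 K) × ln(2.42/0.73)
   = (2.702 kJ/mol)(1.198) = 3.24 kJ/mol
ΔG > 0, so the forward reaction is non-spontaneous (proceeds in reverse).

ΔG = 3.24 kJ/mol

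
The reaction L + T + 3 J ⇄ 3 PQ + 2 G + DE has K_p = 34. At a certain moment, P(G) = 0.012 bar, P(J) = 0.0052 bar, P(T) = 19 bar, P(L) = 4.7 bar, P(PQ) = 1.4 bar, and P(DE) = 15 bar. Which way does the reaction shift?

reverse (toward reactants)

Q_p = P(PQ)³·P(G)²·P(DE) / (P(L)·P(T)·P(J)³) = (1.4)³·(0.012)²·(15) / ((4.7)·(19)·(0.0052)³) = 470
Q_p = 470 > K_p = 34, so the reverse reaction proceeds.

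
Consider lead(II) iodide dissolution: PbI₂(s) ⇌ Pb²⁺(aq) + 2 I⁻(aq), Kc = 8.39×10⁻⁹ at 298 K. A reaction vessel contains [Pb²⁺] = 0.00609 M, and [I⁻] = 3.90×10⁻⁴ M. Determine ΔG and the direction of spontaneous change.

ΔG = -5.46 kJ/mol; the forward reaction is spontaneous

(PbI₂ is a pure solid — omitted from Qc.)
Qc = [Pb²⁺]·[I⁻]² = (0.00609)·(3.90×10⁻⁴)² = 9.26×10⁻¹⁰
ΔG = RT ln(Qc/Kc) = (8.314 J mol⁻¹ K⁻¹)(298 K) × ln(9.26×10⁻¹⁰/8.39×10⁻⁹)
   = (2.478 kJ/mol)(-2.204) = -5.46 kJ/mol
ΔG < 0, so the forward reaction is spontaneous (proceeds forward).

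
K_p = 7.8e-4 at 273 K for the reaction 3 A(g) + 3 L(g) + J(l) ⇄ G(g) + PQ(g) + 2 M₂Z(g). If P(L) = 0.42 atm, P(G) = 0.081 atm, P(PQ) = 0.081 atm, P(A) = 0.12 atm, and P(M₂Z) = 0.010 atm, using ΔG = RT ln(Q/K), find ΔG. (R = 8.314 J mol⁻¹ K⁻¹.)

(J is a pure liquid — omitted from Q_p.)
Q_p = P(G)·P(PQ)·P(M₂Z)² / (P(A)³·P(L)³) = (0.081)·(0.081)·(0.010)² / ((0.12)³·(0.42)³) = 0.00512
ΔG = RT ln(Q_p/K_p) = (8.314 J mol⁻¹ K⁻¹)(273 K) × ln(0.00512/7.8e-4)
   = (2.270 kJ/mol)(1.882) = 4.27 kJ/mol
ΔG > 0, so the forward reaction is non-spontaneous (proceeds in reverse).

ΔG = 4.27 kJ/mol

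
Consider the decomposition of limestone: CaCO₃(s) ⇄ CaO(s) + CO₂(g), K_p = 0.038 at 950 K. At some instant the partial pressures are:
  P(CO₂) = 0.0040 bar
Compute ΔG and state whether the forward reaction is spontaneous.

(CaCO₃, CaO are pure solids — omitted from Q_p.)
Q_p = P(CO₂) = 0.00400
ΔG = RT ln(Q_p/K_p) = (8.314 J mol⁻¹ K⁻¹)(950 K) × ln(0.00400/0.038)
   = (7.898 kJ/mol)(-2.251) = -17.8 kJ/mol
ΔG < 0, so the forward reaction is spontaneous (proceeds forward).

ΔG = -17.8 kJ/mol; the forward reaction is spontaneous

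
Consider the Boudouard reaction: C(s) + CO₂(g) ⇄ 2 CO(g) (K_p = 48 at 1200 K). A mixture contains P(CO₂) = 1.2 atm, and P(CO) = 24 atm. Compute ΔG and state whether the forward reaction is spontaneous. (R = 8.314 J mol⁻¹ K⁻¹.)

(C is a pure solid — omitted from Q_p.)
Q_p = P(CO)² / P(CO₂) = (24)² / (1.2) = 480
ΔG = RT ln(Q_p/K_p) = (8.314 J mol⁻¹ K⁻¹)(1200 K) × ln(480/48)
   = (9.977 kJ/mol)(2.303) = 23.0 kJ/mol
ΔG > 0, so the forward reaction is non-spontaneous (proceeds in reverse).

ΔG = 23.0 kJ/mol; the forward reaction is non-spontaneous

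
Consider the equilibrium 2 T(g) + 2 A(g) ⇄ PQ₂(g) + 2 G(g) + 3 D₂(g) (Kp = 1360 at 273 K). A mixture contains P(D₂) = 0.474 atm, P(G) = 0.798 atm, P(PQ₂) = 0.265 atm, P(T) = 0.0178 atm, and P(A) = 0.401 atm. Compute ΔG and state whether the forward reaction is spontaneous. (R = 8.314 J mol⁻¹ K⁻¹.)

ΔG = -3.06 kJ/mol; the forward reaction is spontaneous

Qp = P(PQ₂)·P(G)²·P(D₂)³ / (P(T)²·P(A)²) = (0.265)·(0.798)²·(0.474)³ / ((0.0178)²·(0.401)²) = 353
ΔG = RT ln(Qp/Kp) = (8.314 J mol⁻¹ K⁻¹)(273 K) × ln(353/1360)
   = (2.270 kJ/mol)(-1.349) = -3.06 kJ/mol
ΔG < 0, so the forward reaction is spontaneous (proceeds forward).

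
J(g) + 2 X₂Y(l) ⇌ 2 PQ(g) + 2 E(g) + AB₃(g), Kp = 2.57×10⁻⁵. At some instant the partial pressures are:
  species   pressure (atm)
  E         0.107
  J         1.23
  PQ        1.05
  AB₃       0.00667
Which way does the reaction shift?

reverse (toward reactants)

(X₂Y is a pure liquid — omitted from Qp.)
Qp = P(PQ)²·P(E)²·P(AB₃) / P(J) = (1.05)²·(0.107)²·(0.00667) / (1.23) = 6.84×10⁻⁵
Qp = 6.84×10⁻⁵ > Kp = 2.57×10⁻⁵, so the reverse reaction proceeds.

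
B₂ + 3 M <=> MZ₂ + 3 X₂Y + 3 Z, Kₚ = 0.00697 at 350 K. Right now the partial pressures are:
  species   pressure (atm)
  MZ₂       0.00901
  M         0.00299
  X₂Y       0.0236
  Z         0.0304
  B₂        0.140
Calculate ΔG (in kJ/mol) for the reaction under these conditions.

ΔG = -5.99 kJ/mol

Qₚ = P(MZ₂)·P(X₂Y)³·P(Z)³ / (P(B₂)·P(M)³) = (0.00901)·(0.0236)³·(0.0304)³ / ((0.140)·(0.00299)³) = 8.89e-4
ΔG = RT ln(Qₚ/Kₚ) = (8.314 J mol⁻¹ K⁻¹)(350 K) × ln(8.89e-4/0.00697)
   = (2.910 kJ/mol)(-2.059) = -5.99 kJ/mol
ΔG < 0, so the forward reaction is spontaneous (proceeds forward).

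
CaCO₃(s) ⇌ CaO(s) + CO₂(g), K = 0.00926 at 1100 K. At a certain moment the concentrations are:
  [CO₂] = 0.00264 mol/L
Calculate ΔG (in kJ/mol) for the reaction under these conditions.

ΔG = -11.5 kJ/mol

(CaCO₃, CaO are pure solids — omitted from Q.)
Q = [CO₂] = 0.00264
ΔG = RT ln(Q/K) = (8.314 J mol⁻¹ K⁻¹)(1100 K) × ln(0.00264/0.00926)
   = (9.145 kJ/mol)(-1.255) = -11.5 kJ/mol
ΔG < 0, so the forward reaction is spontaneous (proceeds forward).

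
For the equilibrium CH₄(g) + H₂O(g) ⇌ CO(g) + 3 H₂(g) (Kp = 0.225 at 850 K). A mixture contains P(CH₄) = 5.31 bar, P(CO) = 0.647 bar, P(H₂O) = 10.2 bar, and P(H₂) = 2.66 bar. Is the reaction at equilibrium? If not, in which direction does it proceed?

Qp = P(CO)·P(H₂)³ / (P(CH₄)·P(H₂O)) = (0.647)·(2.66)³ / ((5.31)·(10.2)) = 0.225
Qp = 0.225 = Kp, so the system is already at equilibrium.

at equilibrium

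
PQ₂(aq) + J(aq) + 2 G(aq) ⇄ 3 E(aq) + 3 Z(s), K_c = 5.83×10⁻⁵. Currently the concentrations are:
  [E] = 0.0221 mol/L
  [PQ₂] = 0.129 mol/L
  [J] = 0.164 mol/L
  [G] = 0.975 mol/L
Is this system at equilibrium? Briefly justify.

no; Q > K, reaction proceeds in reverse

(Z is a pure solid — omitted from Q_c.)
Q_c = [E]³ / ([PQ₂]·[J]·[G]²) = (0.0221)³ / ((0.129)·(0.164)·(0.975)²) = 5.37×10⁻⁴
Q_c = 5.37×10⁻⁴ > K_c = 5.83×10⁻⁵: net reverse reaction.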